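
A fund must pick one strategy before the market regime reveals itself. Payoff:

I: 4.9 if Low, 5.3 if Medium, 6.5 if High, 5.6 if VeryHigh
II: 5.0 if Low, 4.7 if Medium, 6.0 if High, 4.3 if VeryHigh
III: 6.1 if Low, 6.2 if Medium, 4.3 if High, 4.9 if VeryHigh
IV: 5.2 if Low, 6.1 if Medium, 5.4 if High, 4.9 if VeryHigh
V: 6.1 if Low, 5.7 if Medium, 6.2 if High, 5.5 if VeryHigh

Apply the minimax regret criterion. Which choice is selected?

V

Column bests: Low=6.1, Medium=6.2, High=6.5, VeryHigh=5.6.
I regrets: 1.2, 0.9, 0.0, 0.0 → max 1.2
II regrets: 1.1, 1.5, 0.5, 1.3 → max 1.5
III regrets: 0.0, 0.0, 2.2, 0.7 → max 2.2
IV regrets: 0.9, 0.1, 1.1, 0.7 → max 1.1
V regrets: 0.0, 0.5, 0.3, 0.1 → max 0.5
Smallest max regret = 0.5 → V.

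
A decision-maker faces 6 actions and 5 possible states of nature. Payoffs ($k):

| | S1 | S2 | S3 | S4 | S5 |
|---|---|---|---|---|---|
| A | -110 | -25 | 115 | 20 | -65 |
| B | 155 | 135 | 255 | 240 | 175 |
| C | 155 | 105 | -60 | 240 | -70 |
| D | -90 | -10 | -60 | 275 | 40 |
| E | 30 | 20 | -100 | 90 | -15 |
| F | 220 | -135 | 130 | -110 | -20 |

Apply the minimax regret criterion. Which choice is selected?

B

Column bests: S1=220, S2=135, S3=255, S4=275, S5=175.
A regrets: 330, 160, 140, 255, 240 → max 330
B regrets: 65, 0, 0, 35, 0 → max 65
C regrets: 65, 30, 315, 35, 245 → max 315
D regrets: 310, 145, 315, 0, 135 → max 315
E regrets: 190, 115, 355, 185, 190 → max 355
F regrets: 0, 270, 125, 385, 195 → max 385
Smallest max regret = 65 → B.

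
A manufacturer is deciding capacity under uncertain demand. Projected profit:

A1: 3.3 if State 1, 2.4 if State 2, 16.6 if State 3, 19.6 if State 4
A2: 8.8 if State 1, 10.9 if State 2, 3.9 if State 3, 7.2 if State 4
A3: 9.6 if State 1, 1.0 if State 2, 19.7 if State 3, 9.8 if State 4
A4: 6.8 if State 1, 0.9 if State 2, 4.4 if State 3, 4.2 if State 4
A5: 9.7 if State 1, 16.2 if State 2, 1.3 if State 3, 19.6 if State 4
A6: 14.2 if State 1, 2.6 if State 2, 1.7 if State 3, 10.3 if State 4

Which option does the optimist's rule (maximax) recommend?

Row maxima: A1=19.6, A2=10.9, A3=19.7, A4=6.8, A5=19.6, A6=14.2
Best best-case = 19.7 → A3.

A3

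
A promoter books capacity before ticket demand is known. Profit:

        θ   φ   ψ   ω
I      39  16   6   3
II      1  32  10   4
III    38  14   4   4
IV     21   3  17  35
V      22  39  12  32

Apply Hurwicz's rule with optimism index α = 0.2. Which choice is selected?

I: 0.2·39 + 0.8·3 = 10.2
II: 0.2·32 + 0.8·1 = 7.2
III: 0.2·38 + 0.8·4 = 10.8
IV: 0.2·35 + 0.8·3 = 9.4
V: 0.2·39 + 0.8·12 = 17.4
Highest Hurwicz score = 17.4 → V.

V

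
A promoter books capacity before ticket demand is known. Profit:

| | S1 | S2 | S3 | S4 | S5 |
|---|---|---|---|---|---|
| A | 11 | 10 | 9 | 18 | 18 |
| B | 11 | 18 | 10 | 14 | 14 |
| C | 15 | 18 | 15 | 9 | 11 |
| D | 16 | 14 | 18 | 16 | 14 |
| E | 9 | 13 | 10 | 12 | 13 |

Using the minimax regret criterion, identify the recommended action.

D

Column bests: S1=16, S2=18, S3=18, S4=18, S5=18.
A regrets: 5, 8, 9, 0, 0 → max 9
B regrets: 5, 0, 8, 4, 4 → max 8
C regrets: 1, 0, 3, 9, 7 → max 9
D regrets: 0, 4, 0, 2, 4 → max 4
E regrets: 7, 5, 8, 6, 5 → max 8
Smallest max regret = 4 → D.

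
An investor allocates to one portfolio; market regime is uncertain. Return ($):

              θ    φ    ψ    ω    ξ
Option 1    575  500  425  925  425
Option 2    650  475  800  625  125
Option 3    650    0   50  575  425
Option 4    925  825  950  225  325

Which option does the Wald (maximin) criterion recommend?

Row minima: Option 1=425, Option 2=125, Option 3=0, Option 4=225
Best worst-case = 425 → Option 1.

Option 1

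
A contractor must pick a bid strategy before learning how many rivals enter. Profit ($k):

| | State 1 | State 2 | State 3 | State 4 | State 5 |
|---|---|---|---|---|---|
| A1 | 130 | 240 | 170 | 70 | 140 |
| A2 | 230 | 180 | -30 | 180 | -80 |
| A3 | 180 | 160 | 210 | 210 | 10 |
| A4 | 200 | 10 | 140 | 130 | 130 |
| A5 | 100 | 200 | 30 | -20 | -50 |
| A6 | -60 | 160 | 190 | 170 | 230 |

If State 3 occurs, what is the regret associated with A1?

40

Best payoff under State 3 is 210.
Regret = 210 − 170 = 40.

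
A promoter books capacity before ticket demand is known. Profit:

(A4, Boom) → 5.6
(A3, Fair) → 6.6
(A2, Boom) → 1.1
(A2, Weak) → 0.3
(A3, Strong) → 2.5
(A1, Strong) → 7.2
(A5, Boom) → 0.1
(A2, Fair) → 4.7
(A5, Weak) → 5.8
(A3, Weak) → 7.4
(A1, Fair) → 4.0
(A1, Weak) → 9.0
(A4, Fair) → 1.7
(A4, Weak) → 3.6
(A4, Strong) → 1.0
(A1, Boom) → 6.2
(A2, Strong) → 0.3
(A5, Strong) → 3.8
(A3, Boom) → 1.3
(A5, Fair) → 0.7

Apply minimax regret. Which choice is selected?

A1

Column bests: Weak=9.0, Fair=6.6, Strong=7.2, Boom=6.2.
A1 regrets: 0.0, 2.6, 0.0, 0.0 → max 2.6
A2 regrets: 8.7, 1.9, 6.9, 5.1 → max 8.7
A3 regrets: 1.6, 0.0, 4.7, 4.9 → max 4.9
A4 regrets: 5.4, 4.9, 6.2, 0.6 → max 6.2
A5 regrets: 3.2, 5.9, 3.4, 6.1 → max 6.1
Smallest max regret = 2.6 → A1.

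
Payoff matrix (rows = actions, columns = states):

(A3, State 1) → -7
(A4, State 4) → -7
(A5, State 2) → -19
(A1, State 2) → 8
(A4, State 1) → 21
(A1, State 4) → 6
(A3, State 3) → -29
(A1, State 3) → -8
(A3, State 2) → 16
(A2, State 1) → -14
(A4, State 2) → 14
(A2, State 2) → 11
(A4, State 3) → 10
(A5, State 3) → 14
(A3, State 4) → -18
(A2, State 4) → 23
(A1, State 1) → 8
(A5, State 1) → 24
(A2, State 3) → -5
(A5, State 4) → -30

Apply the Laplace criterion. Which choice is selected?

A4

Row averages: A1=3.5, A2=3.75, A3=-9.5, A4=9.5, A5=-2.75
Highest average = 9.5 → A4.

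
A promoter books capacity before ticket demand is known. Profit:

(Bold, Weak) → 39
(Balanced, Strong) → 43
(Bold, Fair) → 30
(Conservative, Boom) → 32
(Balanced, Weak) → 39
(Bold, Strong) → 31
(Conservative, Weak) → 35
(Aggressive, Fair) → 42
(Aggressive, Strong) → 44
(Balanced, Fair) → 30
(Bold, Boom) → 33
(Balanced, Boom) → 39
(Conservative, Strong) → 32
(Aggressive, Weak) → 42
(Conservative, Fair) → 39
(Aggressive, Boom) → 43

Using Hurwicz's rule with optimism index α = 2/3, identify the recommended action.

Conservative: 2/3·39 + 1/3·32 = 110/3
Balanced: 2/3·43 + 1/3·30 = 116/3
Aggressive: 2/3·44 + 1/3·42 = 130/3
Bold: 2/3·39 + 1/3·30 = 36
Highest Hurwicz score = 130/3 → Aggressive.

Aggressive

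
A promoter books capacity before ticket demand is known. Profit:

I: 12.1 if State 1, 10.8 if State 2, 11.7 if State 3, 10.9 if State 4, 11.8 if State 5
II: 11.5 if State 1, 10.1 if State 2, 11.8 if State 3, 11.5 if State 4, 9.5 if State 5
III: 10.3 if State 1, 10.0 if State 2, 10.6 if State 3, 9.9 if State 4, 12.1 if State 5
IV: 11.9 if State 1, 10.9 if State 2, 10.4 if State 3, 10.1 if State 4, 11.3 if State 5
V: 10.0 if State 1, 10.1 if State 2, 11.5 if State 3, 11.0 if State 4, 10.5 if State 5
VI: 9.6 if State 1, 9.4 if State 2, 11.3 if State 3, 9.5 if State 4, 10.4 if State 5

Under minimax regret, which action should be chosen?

I

Column bests: State 1=12.1, State 2=10.9, State 3=11.8, State 4=11.5, State 5=12.1.
I regrets: 0.0, 0.1, 0.1, 0.6, 0.3 → max 0.6
II regrets: 0.6, 0.8, 0.0, 0.0, 2.6 → max 2.6
III regrets: 1.8, 0.9, 1.2, 1.6, 0.0 → max 1.8
IV regrets: 0.2, 0.0, 1.4, 1.4, 0.8 → max 1.4
V regrets: 2.1, 0.8, 0.3, 0.5, 1.6 → max 2.1
VI regrets: 2.5, 1.5, 0.5, 2.0, 1.7 → max 2.5
Smallest max regret = 0.6 → I.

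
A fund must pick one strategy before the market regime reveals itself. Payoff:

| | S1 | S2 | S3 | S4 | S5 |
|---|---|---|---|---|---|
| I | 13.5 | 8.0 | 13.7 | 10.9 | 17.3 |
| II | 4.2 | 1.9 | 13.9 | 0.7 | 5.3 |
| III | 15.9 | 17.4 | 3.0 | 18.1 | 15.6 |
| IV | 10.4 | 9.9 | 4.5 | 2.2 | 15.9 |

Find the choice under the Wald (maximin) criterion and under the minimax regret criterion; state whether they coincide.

maximin → I; minimax regret → I (agree)

Row minima: I=8.0, II=0.7, III=3.0, IV=2.2
Best worst-case = 8.0 → I.
Column bests: S1=15.9, S2=17.4, S3=13.9, S4=18.1, S5=17.3.
I regrets: 2.4, 9.4, 0.2, 7.2, 0.0 → max 9.4
II regrets: 11.7, 15.5, 0.0, 17.4, 12.0 → max 17.4
III regrets: 0.0, 0.0, 10.9, 0.0, 1.7 → max 10.9
IV regrets: 5.5, 7.5, 9.4, 15.9, 1.4 → max 15.9
Smallest max regret = 9.4 → I.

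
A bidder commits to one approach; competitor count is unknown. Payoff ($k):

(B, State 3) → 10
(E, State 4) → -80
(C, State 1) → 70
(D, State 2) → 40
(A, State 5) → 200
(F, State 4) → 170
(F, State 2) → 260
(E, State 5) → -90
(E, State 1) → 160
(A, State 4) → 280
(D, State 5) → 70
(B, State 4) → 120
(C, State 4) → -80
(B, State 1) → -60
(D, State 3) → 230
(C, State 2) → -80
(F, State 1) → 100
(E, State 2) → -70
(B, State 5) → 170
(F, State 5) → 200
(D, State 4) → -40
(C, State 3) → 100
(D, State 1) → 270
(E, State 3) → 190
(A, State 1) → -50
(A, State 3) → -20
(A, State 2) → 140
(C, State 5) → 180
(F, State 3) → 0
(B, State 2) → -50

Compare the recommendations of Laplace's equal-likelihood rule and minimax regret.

laplace → F; minimax regret → F (agree)

Row averages: A=110, B=38, C=38, D=114, E=22, F=146
Highest average = 146 → F.
Column bests: State 1=270, State 2=260, State 3=230, State 4=280, State 5=200.
A regrets: 320, 120, 250, 0, 0 → max 320
B regrets: 330, 310, 220, 160, 30 → max 330
C regrets: 200, 340, 130, 360, 20 → max 360
D regrets: 0, 220, 0, 320, 130 → max 320
E regrets: 110, 330, 40, 360, 290 → max 360
F regrets: 170, 0, 230, 110, 0 → max 230
Smallest max regret = 230 → F.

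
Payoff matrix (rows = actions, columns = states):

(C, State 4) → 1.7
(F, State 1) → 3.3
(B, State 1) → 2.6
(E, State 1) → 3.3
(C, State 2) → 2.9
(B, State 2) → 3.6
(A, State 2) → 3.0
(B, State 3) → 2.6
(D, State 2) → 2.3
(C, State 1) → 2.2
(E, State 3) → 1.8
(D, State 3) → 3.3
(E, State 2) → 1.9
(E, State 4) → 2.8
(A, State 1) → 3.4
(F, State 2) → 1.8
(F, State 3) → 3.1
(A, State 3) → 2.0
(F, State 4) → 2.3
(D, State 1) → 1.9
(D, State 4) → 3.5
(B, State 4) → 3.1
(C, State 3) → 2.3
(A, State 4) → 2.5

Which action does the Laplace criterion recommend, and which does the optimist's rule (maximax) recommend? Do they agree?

laplace → B; maximax → B (agree)

Row averages: A=2.725, B=2.975, C=2.275, D=2.75, E=2.45, F=2.625
Highest average = 2.975 → B.
Row maxima: A=3.4, B=3.6, C=2.9, D=3.5, E=3.3, F=3.3
Best best-case = 3.6 → B.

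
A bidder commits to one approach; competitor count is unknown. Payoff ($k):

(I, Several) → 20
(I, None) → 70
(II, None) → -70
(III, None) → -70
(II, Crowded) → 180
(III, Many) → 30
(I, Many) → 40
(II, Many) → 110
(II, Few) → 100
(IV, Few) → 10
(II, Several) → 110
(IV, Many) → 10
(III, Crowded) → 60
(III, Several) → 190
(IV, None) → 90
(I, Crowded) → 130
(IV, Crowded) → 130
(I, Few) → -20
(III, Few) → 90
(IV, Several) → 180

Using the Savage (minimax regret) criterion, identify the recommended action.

Column bests: None=90, Few=100, Several=190, Many=110, Crowded=180.
I regrets: 20, 120, 170, 70, 50 → max 170
II regrets: 160, 0, 80, 0, 0 → max 160
III regrets: 160, 10, 0, 80, 120 → max 160
IV regrets: 0, 90, 10, 100, 50 → max 100
Smallest max regret = 100 → IV.

IV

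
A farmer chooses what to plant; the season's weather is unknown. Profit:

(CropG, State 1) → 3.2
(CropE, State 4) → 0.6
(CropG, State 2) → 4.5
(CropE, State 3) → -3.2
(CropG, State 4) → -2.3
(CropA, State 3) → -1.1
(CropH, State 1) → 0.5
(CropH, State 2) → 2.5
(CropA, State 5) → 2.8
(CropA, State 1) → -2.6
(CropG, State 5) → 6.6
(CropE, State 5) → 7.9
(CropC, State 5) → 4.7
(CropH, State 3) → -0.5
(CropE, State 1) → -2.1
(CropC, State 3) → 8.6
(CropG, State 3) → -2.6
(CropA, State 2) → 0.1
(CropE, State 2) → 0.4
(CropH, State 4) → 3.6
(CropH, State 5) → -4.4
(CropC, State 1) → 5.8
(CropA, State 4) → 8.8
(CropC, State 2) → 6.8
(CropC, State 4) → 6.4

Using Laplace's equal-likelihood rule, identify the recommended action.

Row averages: CropC=6.46, CropA=1.6, CropG=1.88, CropH=0.34, CropE=0.72
Highest average = 6.46 → CropC.

CropC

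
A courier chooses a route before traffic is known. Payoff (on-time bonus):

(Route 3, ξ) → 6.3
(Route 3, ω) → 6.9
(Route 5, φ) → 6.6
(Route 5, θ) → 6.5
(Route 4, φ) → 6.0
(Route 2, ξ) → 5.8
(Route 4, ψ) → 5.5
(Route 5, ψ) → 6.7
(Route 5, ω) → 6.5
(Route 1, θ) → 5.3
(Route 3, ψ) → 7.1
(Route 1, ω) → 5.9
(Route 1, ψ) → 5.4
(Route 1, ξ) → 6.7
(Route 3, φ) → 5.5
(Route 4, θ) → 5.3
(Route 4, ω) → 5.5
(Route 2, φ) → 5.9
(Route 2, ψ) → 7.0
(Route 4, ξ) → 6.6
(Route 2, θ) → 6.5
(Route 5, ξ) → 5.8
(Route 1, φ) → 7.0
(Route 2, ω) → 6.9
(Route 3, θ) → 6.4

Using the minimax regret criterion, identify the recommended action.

Column bests: θ=6.5, φ=7.0, ψ=7.1, ω=6.9, ξ=6.7.
Route 1 regrets: 1.2, 0.0, 1.7, 1.0, 0.0 → max 1.7
Route 2 regrets: 0.0, 1.1, 0.1, 0.0, 0.9 → max 1.1
Route 3 regrets: 0.1, 1.5, 0.0, 0.0, 0.4 → max 1.5
Route 4 regrets: 1.2, 1.0, 1.6, 1.4, 0.1 → max 1.6
Route 5 regrets: 0.0, 0.4, 0.4, 0.4, 0.9 → max 0.9
Smallest max regret = 0.9 → Route 5.

Route 5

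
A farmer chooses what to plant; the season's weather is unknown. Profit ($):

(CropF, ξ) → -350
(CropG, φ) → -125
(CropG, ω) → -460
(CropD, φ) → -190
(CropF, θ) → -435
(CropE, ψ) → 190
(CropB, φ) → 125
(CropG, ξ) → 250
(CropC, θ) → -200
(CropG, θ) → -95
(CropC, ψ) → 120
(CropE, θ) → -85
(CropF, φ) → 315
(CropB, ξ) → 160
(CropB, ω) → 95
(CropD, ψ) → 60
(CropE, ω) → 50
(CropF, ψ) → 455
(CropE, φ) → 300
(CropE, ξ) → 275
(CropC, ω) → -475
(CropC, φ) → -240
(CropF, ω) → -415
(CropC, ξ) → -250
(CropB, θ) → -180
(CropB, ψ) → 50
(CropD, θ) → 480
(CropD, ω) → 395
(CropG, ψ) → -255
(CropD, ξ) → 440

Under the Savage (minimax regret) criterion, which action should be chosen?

CropD

Column bests: θ=480, φ=315, ψ=455, ω=395, ξ=440.
CropD regrets: 0, 505, 395, 0, 0 → max 505
CropE regrets: 565, 15, 265, 345, 165 → max 565
CropF regrets: 915, 0, 0, 810, 790 → max 915
CropG regrets: 575, 440, 710, 855, 190 → max 855
CropB regrets: 660, 190, 405, 300, 280 → max 660
CropC regrets: 680, 555, 335, 870, 690 → max 870
Smallest max regret = 505 → CropD.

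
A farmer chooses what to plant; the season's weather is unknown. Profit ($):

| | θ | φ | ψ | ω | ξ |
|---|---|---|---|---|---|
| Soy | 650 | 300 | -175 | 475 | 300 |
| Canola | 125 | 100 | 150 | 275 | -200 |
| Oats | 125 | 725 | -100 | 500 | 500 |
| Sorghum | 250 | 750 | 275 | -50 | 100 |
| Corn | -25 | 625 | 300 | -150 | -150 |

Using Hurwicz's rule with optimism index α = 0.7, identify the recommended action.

Sorghum

Soy: 0.7·650 + 0.3·(-175) = 402.5
Canola: 0.7·275 + 0.3·(-200) = 132.5
Oats: 0.7·725 + 0.3·(-100) = 477.5
Sorghum: 0.7·750 + 0.3·(-50) = 510
Corn: 0.7·625 + 0.3·(-150) = 392.5
Highest Hurwicz score = 510 → Sorghum.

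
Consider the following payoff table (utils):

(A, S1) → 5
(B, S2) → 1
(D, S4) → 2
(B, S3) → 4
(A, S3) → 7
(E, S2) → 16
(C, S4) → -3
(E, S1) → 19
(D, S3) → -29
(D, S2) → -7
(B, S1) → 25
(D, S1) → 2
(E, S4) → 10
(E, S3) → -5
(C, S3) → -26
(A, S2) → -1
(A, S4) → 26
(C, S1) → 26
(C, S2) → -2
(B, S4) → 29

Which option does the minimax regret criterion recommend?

B

Column bests: S1=26, S2=16, S3=7, S4=29.
A regrets: 21, 17, 0, 3 → max 21
B regrets: 1, 15, 3, 0 → max 15
C regrets: 0, 18, 33, 32 → max 33
D regrets: 24, 23, 36, 27 → max 36
E regrets: 7, 0, 12, 19 → max 19
Smallest max regret = 15 → B.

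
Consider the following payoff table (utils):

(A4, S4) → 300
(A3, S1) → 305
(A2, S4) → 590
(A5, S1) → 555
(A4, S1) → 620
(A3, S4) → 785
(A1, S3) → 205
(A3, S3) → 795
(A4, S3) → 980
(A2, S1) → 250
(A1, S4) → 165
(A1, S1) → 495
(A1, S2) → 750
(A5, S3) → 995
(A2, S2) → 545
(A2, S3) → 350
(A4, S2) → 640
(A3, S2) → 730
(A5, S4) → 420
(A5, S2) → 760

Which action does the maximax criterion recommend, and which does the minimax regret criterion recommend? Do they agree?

Row maxima: A1=750, A2=590, A3=795, A4=980, A5=995
Best best-case = 995 → A5.
Column bests: S1=620, S2=760, S3=995, S4=785.
A1 regrets: 125, 10, 790, 620 → max 790
A2 regrets: 370, 215, 645, 195 → max 645
A3 regrets: 315, 30, 200, 0 → max 315
A4 regrets: 0, 120, 15, 485 → max 485
A5 regrets: 65, 0, 0, 365 → max 365
Smallest max regret = 315 → A3.

maximax → A5; minimax regret → A3 (disagree)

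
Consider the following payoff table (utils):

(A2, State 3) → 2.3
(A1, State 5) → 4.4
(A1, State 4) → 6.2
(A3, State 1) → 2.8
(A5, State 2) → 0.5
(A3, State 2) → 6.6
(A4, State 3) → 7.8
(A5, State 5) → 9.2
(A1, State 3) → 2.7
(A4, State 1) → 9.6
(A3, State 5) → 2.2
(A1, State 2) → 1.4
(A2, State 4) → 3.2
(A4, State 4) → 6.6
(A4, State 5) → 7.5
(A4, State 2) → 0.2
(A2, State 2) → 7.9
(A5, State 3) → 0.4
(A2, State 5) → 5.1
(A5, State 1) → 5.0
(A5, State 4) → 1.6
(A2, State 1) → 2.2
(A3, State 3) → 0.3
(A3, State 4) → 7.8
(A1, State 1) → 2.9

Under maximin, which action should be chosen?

A2

Row minima: A1=1.4, A2=2.2, A3=0.3, A4=0.2, A5=0.4
Best worst-case = 2.2 → A2.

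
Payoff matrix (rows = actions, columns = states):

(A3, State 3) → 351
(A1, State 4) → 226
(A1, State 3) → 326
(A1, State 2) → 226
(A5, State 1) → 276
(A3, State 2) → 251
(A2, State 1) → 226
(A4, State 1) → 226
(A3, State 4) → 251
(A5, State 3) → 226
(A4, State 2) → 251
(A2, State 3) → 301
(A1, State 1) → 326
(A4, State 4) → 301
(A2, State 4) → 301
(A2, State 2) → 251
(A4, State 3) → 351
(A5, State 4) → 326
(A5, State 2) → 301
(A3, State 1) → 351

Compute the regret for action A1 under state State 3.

25

Best payoff under State 3 is 351.
Regret = 351 − 326 = 25.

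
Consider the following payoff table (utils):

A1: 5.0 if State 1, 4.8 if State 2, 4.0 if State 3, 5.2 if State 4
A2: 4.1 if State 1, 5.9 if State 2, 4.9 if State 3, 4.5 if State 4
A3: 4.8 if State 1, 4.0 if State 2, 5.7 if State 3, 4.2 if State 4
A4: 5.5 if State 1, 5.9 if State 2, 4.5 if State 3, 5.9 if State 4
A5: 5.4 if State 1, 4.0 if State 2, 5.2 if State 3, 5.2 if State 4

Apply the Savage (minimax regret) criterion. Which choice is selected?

Column bests: State 1=5.5, State 2=5.9, State 3=5.7, State 4=5.9.
A1 regrets: 0.5, 1.1, 1.7, 0.7 → max 1.7
A2 regrets: 1.4, 0.0, 0.8, 1.4 → max 1.4
A3 regrets: 0.7, 1.9, 0.0, 1.7 → max 1.9
A4 regrets: 0.0, 0.0, 1.2, 0.0 → max 1.2
A5 regrets: 0.1, 1.9, 0.5, 0.7 → max 1.9
Smallest max regret = 1.2 → A4.

A4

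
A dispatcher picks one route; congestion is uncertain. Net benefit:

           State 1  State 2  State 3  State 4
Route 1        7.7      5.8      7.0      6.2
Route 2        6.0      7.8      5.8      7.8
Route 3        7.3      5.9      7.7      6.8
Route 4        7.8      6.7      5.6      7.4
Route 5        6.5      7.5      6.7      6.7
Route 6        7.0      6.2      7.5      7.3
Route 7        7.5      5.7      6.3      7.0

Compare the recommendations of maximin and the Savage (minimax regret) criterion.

maximin → Route 5; minimax regret → Route 5 (agree)

Row minima: Route 1=5.8, Route 2=5.8, Route 3=5.9, Route 4=5.6, Route 5=6.5, Route 6=6.2, Route 7=5.7
Best worst-case = 6.5 → Route 5.
Column bests: State 1=7.8, State 2=7.8, State 3=7.7, State 4=7.8.
Route 1 regrets: 0.1, 2.0, 0.7, 1.6 → max 2.0
Route 2 regrets: 1.8, 0.0, 1.9, 0.0 → max 1.9
Route 3 regrets: 0.5, 1.9, 0.0, 1.0 → max 1.9
Route 4 regrets: 0.0, 1.1, 2.1, 0.4 → max 2.1
Route 5 regrets: 1.3, 0.3, 1.0, 1.1 → max 1.3
Route 6 regrets: 0.8, 1.6, 0.2, 0.5 → max 1.6
Route 7 regrets: 0.3, 2.1, 1.4, 0.8 → max 2.1
Smallest max regret = 1.3 → Route 5.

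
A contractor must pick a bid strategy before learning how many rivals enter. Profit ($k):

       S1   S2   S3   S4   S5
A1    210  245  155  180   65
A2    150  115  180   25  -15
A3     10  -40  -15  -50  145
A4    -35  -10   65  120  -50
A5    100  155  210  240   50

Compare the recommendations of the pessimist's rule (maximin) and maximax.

maximin → A1; maximax → A1 (agree)

Row minima: A1=65, A2=-15, A3=-50, A4=-50, A5=50
Best worst-case = 65 → A1.
Row maxima: A1=245, A2=180, A3=145, A4=120, A5=240
Best best-case = 245 → A1.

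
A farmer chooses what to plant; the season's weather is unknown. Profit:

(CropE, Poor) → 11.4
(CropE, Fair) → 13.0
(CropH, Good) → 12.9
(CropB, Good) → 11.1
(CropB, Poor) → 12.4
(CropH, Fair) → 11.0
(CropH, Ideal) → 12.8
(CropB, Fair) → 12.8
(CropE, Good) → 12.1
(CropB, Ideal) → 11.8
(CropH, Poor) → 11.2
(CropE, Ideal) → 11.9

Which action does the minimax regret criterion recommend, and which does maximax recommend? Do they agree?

Column bests: Poor=12.4, Fair=13.0, Good=12.9, Ideal=12.8.
CropE regrets: 1.0, 0.0, 0.8, 0.9 → max 1.0
CropB regrets: 0.0, 0.2, 1.8, 1.0 → max 1.8
CropH regrets: 1.2, 2.0, 0.0, 0.0 → max 2.0
Smallest max regret = 1.0 → CropE.
Row maxima: CropE=13.0, CropB=12.8, CropH=12.9
Best best-case = 13.0 → CropE.

minimax regret → CropE; maximax → CropE (agree)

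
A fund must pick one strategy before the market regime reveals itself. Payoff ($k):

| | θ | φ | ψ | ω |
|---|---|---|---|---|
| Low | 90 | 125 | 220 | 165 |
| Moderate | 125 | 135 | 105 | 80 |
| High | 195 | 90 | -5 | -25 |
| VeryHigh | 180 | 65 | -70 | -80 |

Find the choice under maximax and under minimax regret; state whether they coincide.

maximax → Low; minimax regret → Low (agree)

Row maxima: Low=220, Moderate=135, High=195, VeryHigh=180
Best best-case = 220 → Low.
Column bests: θ=195, φ=135, ψ=220, ω=165.
Low regrets: 105, 10, 0, 0 → max 105
Moderate regrets: 70, 0, 115, 85 → max 115
High regrets: 0, 45, 225, 190 → max 225
VeryHigh regrets: 15, 70, 290, 245 → max 290
Smallest max regret = 105 → Low.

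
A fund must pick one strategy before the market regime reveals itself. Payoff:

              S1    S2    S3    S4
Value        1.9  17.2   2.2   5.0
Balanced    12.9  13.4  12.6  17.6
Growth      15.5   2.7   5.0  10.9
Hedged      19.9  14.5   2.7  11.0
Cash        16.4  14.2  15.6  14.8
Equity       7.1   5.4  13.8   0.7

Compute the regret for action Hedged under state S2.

Best payoff under S2 is 17.2.
Regret = 17.2 − 14.5 = 2.7.

2.7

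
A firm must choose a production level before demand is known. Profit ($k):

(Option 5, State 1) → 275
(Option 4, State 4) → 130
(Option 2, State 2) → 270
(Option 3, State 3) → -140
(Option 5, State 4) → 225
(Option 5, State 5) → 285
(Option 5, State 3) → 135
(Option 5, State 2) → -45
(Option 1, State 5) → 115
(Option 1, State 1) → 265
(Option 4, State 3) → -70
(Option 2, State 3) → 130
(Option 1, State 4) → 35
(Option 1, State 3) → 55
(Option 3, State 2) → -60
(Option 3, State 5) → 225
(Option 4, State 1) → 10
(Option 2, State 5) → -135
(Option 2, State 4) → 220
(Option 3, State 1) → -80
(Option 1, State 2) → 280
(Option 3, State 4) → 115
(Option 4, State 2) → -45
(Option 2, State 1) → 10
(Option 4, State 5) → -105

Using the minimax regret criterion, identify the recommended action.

Column bests: State 1=275, State 2=280, State 3=135, State 4=225, State 5=285.
Option 1 regrets: 10, 0, 80, 190, 170 → max 190
Option 2 regrets: 265, 10, 5, 5, 420 → max 420
Option 3 regrets: 355, 340, 275, 110, 60 → max 355
Option 4 regrets: 265, 325, 205, 95, 390 → max 390
Option 5 regrets: 0, 325, 0, 0, 0 → max 325
Smallest max regret = 190 → Option 1.

Option 1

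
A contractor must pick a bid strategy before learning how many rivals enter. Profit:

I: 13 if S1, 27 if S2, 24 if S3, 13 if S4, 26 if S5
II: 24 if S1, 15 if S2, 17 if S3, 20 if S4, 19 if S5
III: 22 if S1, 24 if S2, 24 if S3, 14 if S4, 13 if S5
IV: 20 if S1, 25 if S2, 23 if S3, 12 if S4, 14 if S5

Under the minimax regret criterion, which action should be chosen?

I

Column bests: S1=24, S2=27, S3=24, S4=20, S5=26.
I regrets: 11, 0, 0, 7, 0 → max 11
II regrets: 0, 12, 7, 0, 7 → max 12
III regrets: 2, 3, 0, 6, 13 → max 13
IV regrets: 4, 2, 1, 8, 12 → max 12
Smallest max regret = 11 → I.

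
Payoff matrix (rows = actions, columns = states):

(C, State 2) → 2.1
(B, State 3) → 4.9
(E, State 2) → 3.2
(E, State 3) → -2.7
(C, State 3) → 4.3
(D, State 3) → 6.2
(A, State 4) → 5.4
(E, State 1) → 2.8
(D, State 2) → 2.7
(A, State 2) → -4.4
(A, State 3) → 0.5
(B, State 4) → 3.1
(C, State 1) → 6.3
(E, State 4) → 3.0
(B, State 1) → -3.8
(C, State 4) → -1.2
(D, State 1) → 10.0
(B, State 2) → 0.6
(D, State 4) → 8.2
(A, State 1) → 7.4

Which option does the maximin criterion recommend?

Row minima: A=-4.4, B=-3.8, C=-1.2, D=2.7, E=-2.7
Best worst-case = 2.7 → D.

D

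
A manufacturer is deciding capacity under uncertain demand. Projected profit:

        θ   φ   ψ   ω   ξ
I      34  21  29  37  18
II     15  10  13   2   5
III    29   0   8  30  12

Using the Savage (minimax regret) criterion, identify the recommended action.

Column bests: θ=34, φ=21, ψ=29, ω=37, ξ=18.
I regrets: 0, 0, 0, 0, 0 → max 0
II regrets: 19, 11, 16, 35, 13 → max 35
III regrets: 5, 21, 21, 7, 6 → max 21
Smallest max regret = 0 → I.

I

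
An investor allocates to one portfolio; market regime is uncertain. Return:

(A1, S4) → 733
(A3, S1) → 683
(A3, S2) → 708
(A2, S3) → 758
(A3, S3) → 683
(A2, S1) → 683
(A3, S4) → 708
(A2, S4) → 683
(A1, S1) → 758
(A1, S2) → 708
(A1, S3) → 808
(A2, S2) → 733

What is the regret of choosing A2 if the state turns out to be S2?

Best payoff under S2 is 733.
Regret = 733 − 733 = 0.

0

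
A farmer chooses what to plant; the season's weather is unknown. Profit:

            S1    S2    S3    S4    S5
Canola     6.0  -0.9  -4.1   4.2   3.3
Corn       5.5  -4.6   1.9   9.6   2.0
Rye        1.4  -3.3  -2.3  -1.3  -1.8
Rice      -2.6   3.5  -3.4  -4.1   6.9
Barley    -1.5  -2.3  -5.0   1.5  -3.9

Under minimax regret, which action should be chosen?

Column bests: S1=6.0, S2=3.5, S3=1.9, S4=9.6, S5=6.9.
Canola regrets: 0.0, 4.4, 6.0, 5.4, 3.6 → max 6.0
Corn regrets: 0.5, 8.1, 0.0, 0.0, 4.9 → max 8.1
Rye regrets: 4.6, 6.8, 4.2, 10.9, 8.7 → max 10.9
Rice regrets: 8.6, 0.0, 5.3, 13.7, 0.0 → max 13.7
Barley regrets: 7.5, 5.8, 6.9, 8.1, 10.8 → max 10.8
Smallest max regret = 6.0 → Canola.

Canola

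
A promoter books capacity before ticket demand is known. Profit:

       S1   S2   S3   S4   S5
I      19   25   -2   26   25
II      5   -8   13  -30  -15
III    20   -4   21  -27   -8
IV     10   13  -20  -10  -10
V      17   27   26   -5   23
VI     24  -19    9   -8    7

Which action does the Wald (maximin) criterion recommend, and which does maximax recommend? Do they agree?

Row minima: I=-2, II=-30, III=-27, IV=-20, V=-5, VI=-19
Best worst-case = -2 → I.
Row maxima: I=26, II=13, III=21, IV=13, V=27, VI=24
Best best-case = 27 → V.

maximin → I; maximax → V (disagree)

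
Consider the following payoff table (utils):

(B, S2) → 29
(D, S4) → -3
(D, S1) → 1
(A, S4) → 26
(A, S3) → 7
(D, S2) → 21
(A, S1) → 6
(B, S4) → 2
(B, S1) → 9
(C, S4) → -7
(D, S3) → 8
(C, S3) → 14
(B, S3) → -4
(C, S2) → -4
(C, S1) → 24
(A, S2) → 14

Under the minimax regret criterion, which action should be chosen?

Column bests: S1=24, S2=29, S3=14, S4=26.
A regrets: 18, 15, 7, 0 → max 18
B regrets: 15, 0, 18, 24 → max 24
C regrets: 0, 33, 0, 33 → max 33
D regrets: 23, 8, 6, 29 → max 29
Smallest max regret = 18 → A.

A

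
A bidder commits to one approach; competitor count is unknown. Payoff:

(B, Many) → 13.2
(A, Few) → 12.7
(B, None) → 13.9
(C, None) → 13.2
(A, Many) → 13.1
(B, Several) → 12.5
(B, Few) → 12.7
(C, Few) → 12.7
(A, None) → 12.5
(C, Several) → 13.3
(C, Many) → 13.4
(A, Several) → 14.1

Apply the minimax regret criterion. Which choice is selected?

C

Column bests: None=13.9, Few=12.7, Several=14.1, Many=13.4.
A regrets: 1.4, 0.0, 0.0, 0.3 → max 1.4
B regrets: 0.0, 0.0, 1.6, 0.2 → max 1.6
C regrets: 0.7, 0.0, 0.8, 0.0 → max 0.8
Smallest max regret = 0.8 → C.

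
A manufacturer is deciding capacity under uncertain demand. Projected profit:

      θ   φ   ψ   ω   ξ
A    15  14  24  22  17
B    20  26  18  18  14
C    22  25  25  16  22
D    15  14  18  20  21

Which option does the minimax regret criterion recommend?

Column bests: θ=22, φ=26, ψ=25, ω=22, ξ=22.
A regrets: 7, 12, 1, 0, 5 → max 12
B regrets: 2, 0, 7, 4, 8 → max 8
C regrets: 0, 1, 0, 6, 0 → max 6
D regrets: 7, 12, 7, 2, 1 → max 12
Smallest max regret = 6 → C.

C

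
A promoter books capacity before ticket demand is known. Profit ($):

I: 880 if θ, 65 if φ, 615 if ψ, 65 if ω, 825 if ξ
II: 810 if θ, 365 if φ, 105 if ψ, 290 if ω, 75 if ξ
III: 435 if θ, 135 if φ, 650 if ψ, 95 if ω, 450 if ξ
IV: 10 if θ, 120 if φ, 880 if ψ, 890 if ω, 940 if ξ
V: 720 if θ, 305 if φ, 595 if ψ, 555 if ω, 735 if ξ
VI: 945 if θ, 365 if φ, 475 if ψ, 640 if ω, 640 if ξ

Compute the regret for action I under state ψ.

265

Best payoff under ψ is 880.
Regret = 880 − 615 = 265.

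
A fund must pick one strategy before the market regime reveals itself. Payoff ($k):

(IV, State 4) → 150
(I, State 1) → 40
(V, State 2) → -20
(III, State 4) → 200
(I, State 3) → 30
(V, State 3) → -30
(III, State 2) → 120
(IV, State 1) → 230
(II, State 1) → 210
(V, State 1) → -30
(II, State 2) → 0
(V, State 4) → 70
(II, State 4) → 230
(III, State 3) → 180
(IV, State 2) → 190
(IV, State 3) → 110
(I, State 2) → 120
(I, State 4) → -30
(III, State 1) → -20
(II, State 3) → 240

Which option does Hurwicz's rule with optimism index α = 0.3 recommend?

I: 0.3·120 + 0.7·(-30) = 15
II: 0.3·240 + 0.7·0 = 72
III: 0.3·200 + 0.7·(-20) = 46
IV: 0.3·230 + 0.7·110 = 146
V: 0.3·70 + 0.7·(-30) = 0
Highest Hurwicz score = 146 → IV.

IV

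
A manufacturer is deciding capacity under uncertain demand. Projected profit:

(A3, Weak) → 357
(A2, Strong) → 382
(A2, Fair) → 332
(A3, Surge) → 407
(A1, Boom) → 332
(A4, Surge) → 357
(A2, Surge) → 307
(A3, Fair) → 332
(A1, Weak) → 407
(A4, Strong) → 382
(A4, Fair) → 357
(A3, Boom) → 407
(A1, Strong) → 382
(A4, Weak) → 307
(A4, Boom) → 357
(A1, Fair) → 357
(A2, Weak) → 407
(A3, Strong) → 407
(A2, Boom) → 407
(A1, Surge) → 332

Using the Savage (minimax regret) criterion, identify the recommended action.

Column bests: Weak=407, Fair=357, Strong=407, Boom=407, Surge=407.
A1 regrets: 0, 0, 25, 75, 75 → max 75
A2 regrets: 0, 25, 25, 0, 100 → max 100
A3 regrets: 50, 25, 0, 0, 0 → max 50
A4 regrets: 100, 0, 25, 50, 50 → max 100
Smallest max regret = 50 → A3.

A3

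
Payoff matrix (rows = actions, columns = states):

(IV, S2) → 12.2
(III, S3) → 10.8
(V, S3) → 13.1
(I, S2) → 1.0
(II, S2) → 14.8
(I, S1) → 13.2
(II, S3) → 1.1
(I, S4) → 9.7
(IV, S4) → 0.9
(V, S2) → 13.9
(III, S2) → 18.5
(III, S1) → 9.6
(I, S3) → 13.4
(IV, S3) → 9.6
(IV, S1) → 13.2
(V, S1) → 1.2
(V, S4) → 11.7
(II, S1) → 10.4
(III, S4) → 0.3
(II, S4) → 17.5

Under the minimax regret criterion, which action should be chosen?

V

Column bests: S1=13.2, S2=18.5, S3=13.4, S4=17.5.
I regrets: 0.0, 17.5, 0.0, 7.8 → max 17.5
II regrets: 2.8, 3.7, 12.3, 0.0 → max 12.3
III regrets: 3.6, 0.0, 2.6, 17.2 → max 17.2
IV regrets: 0.0, 6.3, 3.8, 16.6 → max 16.6
V regrets: 12.0, 4.6, 0.3, 5.8 → max 12.0
Smallest max regret = 12.0 → V.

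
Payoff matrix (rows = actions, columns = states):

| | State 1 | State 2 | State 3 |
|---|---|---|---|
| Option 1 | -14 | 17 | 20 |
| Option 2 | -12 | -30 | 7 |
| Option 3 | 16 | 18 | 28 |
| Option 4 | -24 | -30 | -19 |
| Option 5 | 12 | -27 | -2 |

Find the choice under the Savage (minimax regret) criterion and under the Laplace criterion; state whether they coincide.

minimax regret → Option 3; laplace → Option 3 (agree)

Column bests: State 1=16, State 2=18, State 3=28.
Option 1 regrets: 30, 1, 8 → max 30
Option 2 regrets: 28, 48, 21 → max 48
Option 3 regrets: 0, 0, 0 → max 0
Option 4 regrets: 40, 48, 47 → max 48
Option 5 regrets: 4, 45, 30 → max 45
Smallest max regret = 0 → Option 3.
Row averages: Option 1=23/3, Option 2=-35/3, Option 3=62/3, Option 4=-73/3, Option 5=-17/3
Highest average = 62/3 → Option 3.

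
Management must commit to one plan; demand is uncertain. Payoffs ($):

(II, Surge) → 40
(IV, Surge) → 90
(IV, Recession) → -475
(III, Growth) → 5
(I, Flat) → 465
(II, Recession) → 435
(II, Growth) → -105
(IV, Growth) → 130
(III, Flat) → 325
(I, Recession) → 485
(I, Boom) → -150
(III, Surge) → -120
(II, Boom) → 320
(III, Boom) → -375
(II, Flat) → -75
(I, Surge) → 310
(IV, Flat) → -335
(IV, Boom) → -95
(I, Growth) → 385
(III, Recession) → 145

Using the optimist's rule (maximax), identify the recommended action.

Row maxima: I=485, II=435, III=325, IV=130
Best best-case = 485 → I.

I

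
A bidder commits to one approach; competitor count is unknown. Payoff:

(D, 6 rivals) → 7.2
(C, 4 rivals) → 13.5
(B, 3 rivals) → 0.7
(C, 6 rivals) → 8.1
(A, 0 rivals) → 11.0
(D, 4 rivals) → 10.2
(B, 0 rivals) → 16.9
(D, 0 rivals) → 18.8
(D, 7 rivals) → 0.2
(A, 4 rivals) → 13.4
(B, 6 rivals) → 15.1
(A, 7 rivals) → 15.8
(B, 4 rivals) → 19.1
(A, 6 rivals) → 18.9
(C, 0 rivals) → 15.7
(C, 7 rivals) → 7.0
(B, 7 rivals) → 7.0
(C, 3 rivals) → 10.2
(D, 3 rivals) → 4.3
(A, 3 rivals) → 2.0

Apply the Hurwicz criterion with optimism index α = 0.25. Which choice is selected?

C

A: 0.25·18.9 + 0.75·2.0 = 6.225
B: 0.25·19.1 + 0.75·0.7 = 5.3
C: 0.25·15.7 + 0.75·7.0 = 9.175
D: 0.25·18.8 + 0.75·0.2 = 4.85
Highest Hurwicz score = 9.175 → C.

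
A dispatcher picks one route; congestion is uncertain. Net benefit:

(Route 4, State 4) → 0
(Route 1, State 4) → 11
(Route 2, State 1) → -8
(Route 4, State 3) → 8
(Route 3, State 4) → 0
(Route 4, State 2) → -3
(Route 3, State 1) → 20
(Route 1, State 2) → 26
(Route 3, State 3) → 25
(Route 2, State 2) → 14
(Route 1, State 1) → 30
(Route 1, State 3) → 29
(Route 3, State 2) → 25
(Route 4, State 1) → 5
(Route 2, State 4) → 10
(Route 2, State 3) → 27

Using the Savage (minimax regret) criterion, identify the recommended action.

Route 1

Column bests: State 1=30, State 2=26, State 3=29, State 4=11.
Route 1 regrets: 0, 0, 0, 0 → max 0
Route 2 regrets: 38, 12, 2, 1 → max 38
Route 3 regrets: 10, 1, 4, 11 → max 11
Route 4 regrets: 25, 29, 21, 11 → max 29
Smallest max regret = 0 → Route 1.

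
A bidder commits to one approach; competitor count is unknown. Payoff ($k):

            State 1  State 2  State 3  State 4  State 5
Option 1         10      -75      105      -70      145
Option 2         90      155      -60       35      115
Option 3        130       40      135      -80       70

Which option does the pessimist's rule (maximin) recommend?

Option 2

Row minima: Option 1=-75, Option 2=-60, Option 3=-80
Best worst-case = -60 → Option 2.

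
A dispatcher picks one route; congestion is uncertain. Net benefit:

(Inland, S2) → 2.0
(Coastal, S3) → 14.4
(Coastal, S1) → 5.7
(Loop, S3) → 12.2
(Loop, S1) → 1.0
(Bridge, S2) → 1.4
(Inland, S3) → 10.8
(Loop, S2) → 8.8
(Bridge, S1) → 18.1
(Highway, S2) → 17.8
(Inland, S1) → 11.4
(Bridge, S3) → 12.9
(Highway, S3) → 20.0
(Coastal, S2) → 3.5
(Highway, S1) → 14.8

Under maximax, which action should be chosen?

Row maxima: Coastal=14.4, Inland=11.4, Bridge=18.1, Loop=12.2, Highway=20.0
Best best-case = 20.0 → Highway.

Highway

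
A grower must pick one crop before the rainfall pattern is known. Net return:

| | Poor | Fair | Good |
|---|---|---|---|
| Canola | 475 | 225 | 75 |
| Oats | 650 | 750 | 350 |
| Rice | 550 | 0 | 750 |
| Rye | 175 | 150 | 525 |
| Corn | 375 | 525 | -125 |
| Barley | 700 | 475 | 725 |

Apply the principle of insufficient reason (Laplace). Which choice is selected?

Row averages: Canola=775/3, Oats=1750/3, Rice=1300/3, Rye=850/3, Corn=775/3, Barley=1900/3
Highest average = 1900/3 → Barley.

Barley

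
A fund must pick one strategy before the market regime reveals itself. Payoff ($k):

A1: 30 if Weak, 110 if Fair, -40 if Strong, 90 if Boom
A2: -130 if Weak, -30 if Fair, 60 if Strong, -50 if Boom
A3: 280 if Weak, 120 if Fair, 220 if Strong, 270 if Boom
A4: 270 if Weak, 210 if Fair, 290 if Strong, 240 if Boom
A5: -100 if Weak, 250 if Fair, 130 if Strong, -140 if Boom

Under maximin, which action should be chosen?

Row minima: A1=-40, A2=-130, A3=120, A4=210, A5=-140
Best worst-case = 210 → A4.

A4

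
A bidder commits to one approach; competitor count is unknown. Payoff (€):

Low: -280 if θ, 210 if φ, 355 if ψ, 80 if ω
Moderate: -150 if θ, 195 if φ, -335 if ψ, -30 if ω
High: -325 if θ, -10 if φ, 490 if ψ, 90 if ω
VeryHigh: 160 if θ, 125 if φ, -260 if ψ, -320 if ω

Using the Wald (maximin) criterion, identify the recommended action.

Low

Row minima: Low=-280, Moderate=-335, High=-325, VeryHigh=-320
Best worst-case = -280 → Low.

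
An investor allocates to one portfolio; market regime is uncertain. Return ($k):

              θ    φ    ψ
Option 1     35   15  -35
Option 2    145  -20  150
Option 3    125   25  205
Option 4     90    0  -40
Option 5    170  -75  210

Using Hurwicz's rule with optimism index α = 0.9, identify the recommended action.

Option 1: 0.9·35 + 0.1·(-35) = 28
Option 2: 0.9·150 + 0.1·(-20) = 133
Option 3: 0.9·205 + 0.1·25 = 187
Option 4: 0.9·90 + 0.1·(-40) = 77
Option 5: 0.9·210 + 0.1·(-75) = 181.5
Highest Hurwicz score = 187 → Option 3.

Option 3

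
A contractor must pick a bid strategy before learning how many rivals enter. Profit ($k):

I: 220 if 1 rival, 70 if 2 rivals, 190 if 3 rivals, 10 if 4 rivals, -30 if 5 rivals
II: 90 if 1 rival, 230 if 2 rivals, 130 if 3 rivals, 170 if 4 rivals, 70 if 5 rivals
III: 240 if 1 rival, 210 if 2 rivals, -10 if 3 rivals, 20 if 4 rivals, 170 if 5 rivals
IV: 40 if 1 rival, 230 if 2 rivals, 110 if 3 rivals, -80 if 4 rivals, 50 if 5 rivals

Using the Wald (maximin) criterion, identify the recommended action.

Row minima: I=-30, II=70, III=-10, IV=-80
Best worst-case = 70 → II.

II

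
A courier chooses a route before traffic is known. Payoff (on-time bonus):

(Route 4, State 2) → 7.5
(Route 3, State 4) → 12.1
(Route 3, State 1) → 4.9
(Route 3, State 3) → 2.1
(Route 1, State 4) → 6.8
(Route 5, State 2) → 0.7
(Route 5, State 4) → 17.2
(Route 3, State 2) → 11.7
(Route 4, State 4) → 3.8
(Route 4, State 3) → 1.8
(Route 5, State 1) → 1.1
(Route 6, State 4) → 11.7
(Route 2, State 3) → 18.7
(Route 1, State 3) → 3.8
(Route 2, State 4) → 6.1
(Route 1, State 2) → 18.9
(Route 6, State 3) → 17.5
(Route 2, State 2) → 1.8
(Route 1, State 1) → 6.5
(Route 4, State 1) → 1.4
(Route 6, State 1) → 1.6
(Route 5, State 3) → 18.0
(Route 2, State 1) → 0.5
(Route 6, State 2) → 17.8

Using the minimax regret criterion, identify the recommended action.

Column bests: State 1=6.5, State 2=18.9, State 3=18.7, State 4=17.2.
Route 1 regrets: 0.0, 0.0, 14.9, 10.4 → max 14.9
Route 2 regrets: 6.0, 17.1, 0.0, 11.1 → max 17.1
Route 3 regrets: 1.6, 7.2, 16.6, 5.1 → max 16.6
Route 4 regrets: 5.1, 11.4, 16.9, 13.4 → max 16.9
Route 5 regrets: 5.4, 18.2, 0.7, 0.0 → max 18.2
Route 6 regrets: 4.9, 1.1, 1.2, 5.5 → max 5.5
Smallest max regret = 5.5 → Route 6.

Route 6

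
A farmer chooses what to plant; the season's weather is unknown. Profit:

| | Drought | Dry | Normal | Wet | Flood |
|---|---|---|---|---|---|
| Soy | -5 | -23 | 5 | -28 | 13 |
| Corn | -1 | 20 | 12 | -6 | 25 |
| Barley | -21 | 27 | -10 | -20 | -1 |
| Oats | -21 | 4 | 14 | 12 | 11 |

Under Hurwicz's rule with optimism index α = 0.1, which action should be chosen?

Corn

Soy: 0.1·13 + 0.9·(-28) = -23.9
Corn: 0.1·25 + 0.9·(-6) = -2.9
Barley: 0.1·27 + 0.9·(-21) = -16.2
Oats: 0.1·14 + 0.9·(-21) = -17.5
Highest Hurwicz score = -2.9 → Corn.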